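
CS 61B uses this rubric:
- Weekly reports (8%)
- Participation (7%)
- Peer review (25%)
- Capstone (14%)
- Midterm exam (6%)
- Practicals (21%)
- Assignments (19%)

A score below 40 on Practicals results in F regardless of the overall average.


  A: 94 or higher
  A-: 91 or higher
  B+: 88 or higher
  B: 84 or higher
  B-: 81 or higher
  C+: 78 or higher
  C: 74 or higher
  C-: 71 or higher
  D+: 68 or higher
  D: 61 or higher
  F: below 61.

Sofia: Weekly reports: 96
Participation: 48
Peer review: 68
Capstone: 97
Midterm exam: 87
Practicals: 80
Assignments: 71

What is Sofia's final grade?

Practicals score 80 ≥ 40: minimum met.
Weighted total:
  Weekly reports 96 × 0.08 = 7.68
  Participation 48 × 0.07 = 3.36
  Peer review 68 × 0.25 = 17
  Capstone 97 × 0.14 = 13.58
  Midterm exam 87 × 0.06 = 5.22
  Practicals 80 × 0.21 = 16.8
  Assignments 71 × 0.19 = 13.49
Sum = 77.13
77.13 is ≥ 74 and < 78 → C

C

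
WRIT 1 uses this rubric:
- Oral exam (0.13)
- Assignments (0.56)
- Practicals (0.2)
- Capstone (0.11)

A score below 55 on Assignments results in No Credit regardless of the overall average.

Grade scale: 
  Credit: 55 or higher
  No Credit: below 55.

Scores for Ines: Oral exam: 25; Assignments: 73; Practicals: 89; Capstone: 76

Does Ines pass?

Credit

Assignments score 73 ≥ 55: minimum met.
Weighted total:
  Oral exam 25 × 0.13 = 3.25
  Assignments 73 × 0.56 = 40.88
  Practicals 89 × 0.2 = 17.8
  Capstone 76 × 0.11 = 8.36
Sum = 70.29
70.29 ≥ 55 → Credit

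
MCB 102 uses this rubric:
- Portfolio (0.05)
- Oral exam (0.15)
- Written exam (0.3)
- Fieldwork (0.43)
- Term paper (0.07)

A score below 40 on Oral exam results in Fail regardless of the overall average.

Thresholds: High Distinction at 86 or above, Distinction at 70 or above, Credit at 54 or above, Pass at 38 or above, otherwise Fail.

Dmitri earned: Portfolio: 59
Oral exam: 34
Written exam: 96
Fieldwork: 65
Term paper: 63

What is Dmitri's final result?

Oral exam score 34 < 40: minimum not met.
Weighted total:
  Portfolio 59 × 0.05 = 2.95
  Oral exam 34 × 0.15 = 5.1
  Written exam 96 × 0.3 = 28.8
  Fieldwork 65 × 0.43 = 27.95
  Term paper 63 × 0.07 = 4.41
Sum = 69.21
Because the Oral exam minimum was not met, the result is Fail.

Fail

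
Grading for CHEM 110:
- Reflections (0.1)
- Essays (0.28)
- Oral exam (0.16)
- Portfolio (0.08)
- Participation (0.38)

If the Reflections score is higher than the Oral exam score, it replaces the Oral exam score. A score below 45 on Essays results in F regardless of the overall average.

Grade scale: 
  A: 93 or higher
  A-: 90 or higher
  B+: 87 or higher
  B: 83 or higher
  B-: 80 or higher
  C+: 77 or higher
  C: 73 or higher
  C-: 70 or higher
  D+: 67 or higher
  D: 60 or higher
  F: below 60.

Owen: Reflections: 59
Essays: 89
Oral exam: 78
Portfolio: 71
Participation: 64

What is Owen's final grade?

C

Reflections (59) ≤ Oral exam (78), so Oral exam stays at 78.
Essays score 89 ≥ 45: minimum met.
Weighted total:
  Reflections 59 × 0.1 = 5.9
  Essays 89 × 0.28 = 24.92
  Oral exam 78 × 0.16 = 12.48
  Portfolio 71 × 0.08 = 5.68
  Participation 64 × 0.38 = 24.32
Sum = 73.3
73.3 is ≥ 73 and < 77 → C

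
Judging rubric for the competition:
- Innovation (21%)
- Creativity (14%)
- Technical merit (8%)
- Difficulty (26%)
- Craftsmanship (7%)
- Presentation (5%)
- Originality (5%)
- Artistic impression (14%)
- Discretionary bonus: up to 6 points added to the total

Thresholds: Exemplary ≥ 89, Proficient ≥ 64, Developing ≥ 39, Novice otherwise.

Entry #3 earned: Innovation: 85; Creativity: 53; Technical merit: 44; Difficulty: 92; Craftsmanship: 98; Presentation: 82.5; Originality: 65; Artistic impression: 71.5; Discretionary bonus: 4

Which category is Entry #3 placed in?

Weighted total:
  Innovation 85 × 0.21 = 17.85
  Creativity 53 × 0.14 = 7.42
  Technical merit 44 × 0.08 = 3.52
  Difficulty 92 × 0.26 = 23.92
  Craftsmanship 98 × 0.07 = 6.86
  Presentation 82.5 × 0.05 = 4.125
  Originality 65 × 0.05 = 3.25
  Artistic impression 71.5 × 0.14 = 10.01
Sum = 76.955
Discretionary bonus: 76.955 + 4 = 80.955
80.955 is ≥ 64 and < 89 → Proficient

Proficient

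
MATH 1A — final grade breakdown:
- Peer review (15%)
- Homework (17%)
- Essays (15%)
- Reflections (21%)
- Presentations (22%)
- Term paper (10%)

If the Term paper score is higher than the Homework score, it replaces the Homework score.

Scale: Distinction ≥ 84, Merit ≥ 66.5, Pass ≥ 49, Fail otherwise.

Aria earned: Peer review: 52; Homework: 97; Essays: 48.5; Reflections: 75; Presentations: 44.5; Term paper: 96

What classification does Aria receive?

Term paper (96) ≤ Homework (97), so Homework stays at 97.
Weighted total:
  Peer review 52 × 0.15 = 7.8
  Homework 97 × 0.17 = 16.49
  Essays 48.5 × 0.15 = 7.275
  Reflections 75 × 0.21 = 15.75
  Presentations 44.5 × 0.22 = 9.79
  Term paper 96 × 0.1 = 9.6
Sum = 66.705
66.705 is ≥ 66.5 and < 84 → Merit

Merit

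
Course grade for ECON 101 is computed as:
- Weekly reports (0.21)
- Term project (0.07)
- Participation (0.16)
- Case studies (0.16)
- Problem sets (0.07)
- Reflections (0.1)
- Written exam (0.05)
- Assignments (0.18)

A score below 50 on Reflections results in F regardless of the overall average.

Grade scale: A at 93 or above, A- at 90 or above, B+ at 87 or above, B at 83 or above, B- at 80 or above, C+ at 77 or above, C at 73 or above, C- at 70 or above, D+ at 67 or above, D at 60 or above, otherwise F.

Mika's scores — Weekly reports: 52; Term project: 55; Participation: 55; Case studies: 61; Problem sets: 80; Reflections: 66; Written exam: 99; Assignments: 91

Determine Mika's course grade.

D

Reflections score 66 ≥ 50: minimum met.
Weighted total:
  Weekly reports 52 × 0.21 = 10.92
  Term project 55 × 0.07 = 3.85
  Participation 55 × 0.16 = 8.8
  Case studies 61 × 0.16 = 9.76
  Problem sets 80 × 0.07 = 5.6
  Reflections 66 × 0.1 = 6.6
  Written exam 99 × 0.05 = 4.95
  Assignments 91 × 0.18 = 16.38
Sum = 66.86
66.86 is ≥ 60 and < 67 → D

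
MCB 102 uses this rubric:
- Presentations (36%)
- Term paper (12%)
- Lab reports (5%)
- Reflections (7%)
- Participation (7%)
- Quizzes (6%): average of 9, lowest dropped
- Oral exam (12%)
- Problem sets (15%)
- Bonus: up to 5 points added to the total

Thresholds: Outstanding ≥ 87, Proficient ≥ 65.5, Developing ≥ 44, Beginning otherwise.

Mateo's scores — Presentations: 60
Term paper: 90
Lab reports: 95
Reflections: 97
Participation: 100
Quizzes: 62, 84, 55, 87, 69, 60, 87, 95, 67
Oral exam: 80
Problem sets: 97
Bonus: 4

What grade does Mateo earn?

Proficient

Quizzes: drop 55 → average of remaining 8 = 611/8 = 76.375
Weighted total:
  Presentations 60 × 0.36 = 21.6
  Term paper 90 × 0.12 = 10.8
  Lab reports 95 × 0.05 = 4.75
  Reflections 97 × 0.07 = 6.79
  Participation 100 × 0.07 = 7
  Quizzes 76.375 × 0.06 = 4.5825
  Oral exam 80 × 0.12 = 9.6
  Problem sets 97 × 0.15 = 14.55
Sum = 79.6725
Bonus: 79.6725 + 4 = 83.6725
83.6725 is ≥ 65.5 and < 87 → Proficient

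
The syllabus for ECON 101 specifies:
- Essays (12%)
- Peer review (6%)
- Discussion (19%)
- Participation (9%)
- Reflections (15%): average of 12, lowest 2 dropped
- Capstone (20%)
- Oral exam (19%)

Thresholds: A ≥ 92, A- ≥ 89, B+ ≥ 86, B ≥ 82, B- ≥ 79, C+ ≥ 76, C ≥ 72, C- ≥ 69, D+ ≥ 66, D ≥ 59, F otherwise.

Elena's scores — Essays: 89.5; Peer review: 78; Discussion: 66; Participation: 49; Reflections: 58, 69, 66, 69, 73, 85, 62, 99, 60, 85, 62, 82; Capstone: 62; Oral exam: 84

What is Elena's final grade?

C

Reflections: drop 58, 60 → average of remaining 10 = 752/10 = 75.2
Weighted total:
  Essays 89.5 × 0.12 = 10.74
  Peer review 78 × 0.06 = 4.68
  Discussion 66 × 0.19 = 12.54
  Participation 49 × 0.09 = 4.41
  Reflections 75.2 × 0.15 = 11.28
  Capstone 62 × 0.2 = 12.4
  Oral exam 84 × 0.19 = 15.96
Sum = 72.01
72.01 is ≥ 72 and < 76 → C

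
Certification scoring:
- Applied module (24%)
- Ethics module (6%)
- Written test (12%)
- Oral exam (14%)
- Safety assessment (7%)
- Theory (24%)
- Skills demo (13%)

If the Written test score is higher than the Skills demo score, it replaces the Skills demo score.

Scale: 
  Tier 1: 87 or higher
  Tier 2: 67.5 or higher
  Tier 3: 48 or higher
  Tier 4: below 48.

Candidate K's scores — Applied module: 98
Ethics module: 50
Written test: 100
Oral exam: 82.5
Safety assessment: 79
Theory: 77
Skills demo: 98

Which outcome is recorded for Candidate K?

Written test (100) > Skills demo (98), so Skills demo counts as 100.
Weighted total:
  Applied module 98 × 0.24 = 23.52
  Ethics module 50 × 0.06 = 3
  Written test 100 × 0.12 = 12
  Oral exam 82.5 × 0.14 = 11.55
  Safety assessment 79 × 0.07 = 5.53
  Theory 77 × 0.24 = 18.48
  Skills demo 100 × 0.13 = 13
Sum = 87.08
87.08 ≥ 87 → Tier 1

Tier 1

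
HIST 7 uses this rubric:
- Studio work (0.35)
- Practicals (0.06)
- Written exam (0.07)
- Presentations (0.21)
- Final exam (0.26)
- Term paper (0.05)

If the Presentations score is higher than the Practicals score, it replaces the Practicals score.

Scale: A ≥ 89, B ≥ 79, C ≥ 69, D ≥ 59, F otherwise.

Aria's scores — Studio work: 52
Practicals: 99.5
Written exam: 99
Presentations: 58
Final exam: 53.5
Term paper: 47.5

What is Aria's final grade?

D

Presentations (58) ≤ Practicals (99.5), so Practicals stays at 99.5.
Weighted total:
  Studio work 52 × 0.35 = 18.2
  Practicals 99.5 × 0.06 = 5.97
  Written exam 99 × 0.07 = 6.93
  Presentations 58 × 0.21 = 12.18
  Final exam 53.5 × 0.26 = 13.91
  Term paper 47.5 × 0.05 = 2.375
Sum = 59.565
59.565 is ≥ 59 and < 69 → D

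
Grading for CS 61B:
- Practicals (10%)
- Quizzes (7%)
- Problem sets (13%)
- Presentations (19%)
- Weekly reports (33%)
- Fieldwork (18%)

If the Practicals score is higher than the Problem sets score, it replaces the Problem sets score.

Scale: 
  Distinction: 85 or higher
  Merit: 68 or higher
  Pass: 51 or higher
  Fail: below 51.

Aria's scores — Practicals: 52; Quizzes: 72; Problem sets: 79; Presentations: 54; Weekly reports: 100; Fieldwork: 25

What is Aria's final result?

Practicals (52) ≤ Problem sets (79), so Problem sets stays at 79.
Weighted total:
  Practicals 52 × 0.1 = 5.2
  Quizzes 72 × 0.07 = 5.04
  Problem sets 79 × 0.13 = 10.27
  Presentations 54 × 0.19 = 10.26
  Weekly reports 100 × 0.33 = 33
  Fieldwork 25 × 0.18 = 4.5
Sum = 68.27
68.27 is ≥ 68 and < 85 → Merit

Merit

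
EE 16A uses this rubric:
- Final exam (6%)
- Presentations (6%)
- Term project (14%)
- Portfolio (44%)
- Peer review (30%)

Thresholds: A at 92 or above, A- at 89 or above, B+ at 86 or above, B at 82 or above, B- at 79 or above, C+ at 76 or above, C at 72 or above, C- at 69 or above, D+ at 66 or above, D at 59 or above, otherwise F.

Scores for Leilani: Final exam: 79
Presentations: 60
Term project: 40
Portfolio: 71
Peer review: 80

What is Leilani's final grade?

Weighted total:
  Final exam 79 × 0.06 = 4.74
  Presentations 60 × 0.06 = 3.6
  Term project 40 × 0.14 = 5.6
  Portfolio 71 × 0.44 = 31.24
  Peer review 80 × 0.3 = 24
Sum = 69.18
69.18 is ≥ 69 and < 72 → C-

C-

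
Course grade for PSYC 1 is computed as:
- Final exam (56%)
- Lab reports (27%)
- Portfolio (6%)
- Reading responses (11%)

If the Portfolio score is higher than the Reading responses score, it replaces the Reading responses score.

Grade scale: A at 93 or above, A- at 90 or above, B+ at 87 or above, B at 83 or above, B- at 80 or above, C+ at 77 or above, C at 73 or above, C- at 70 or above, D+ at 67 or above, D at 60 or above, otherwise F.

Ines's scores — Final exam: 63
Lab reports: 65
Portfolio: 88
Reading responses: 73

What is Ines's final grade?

Portfolio (88) > Reading responses (73), so Reading responses counts as 88.
Weighted total:
  Final exam 63 × 0.56 = 35.28
  Lab reports 65 × 0.27 = 17.55
  Portfolio 88 × 0.06 = 5.28
  Reading responses 88 × 0.11 = 9.68
Sum = 67.79
67.79 is ≥ 67 and < 70 → D+

D+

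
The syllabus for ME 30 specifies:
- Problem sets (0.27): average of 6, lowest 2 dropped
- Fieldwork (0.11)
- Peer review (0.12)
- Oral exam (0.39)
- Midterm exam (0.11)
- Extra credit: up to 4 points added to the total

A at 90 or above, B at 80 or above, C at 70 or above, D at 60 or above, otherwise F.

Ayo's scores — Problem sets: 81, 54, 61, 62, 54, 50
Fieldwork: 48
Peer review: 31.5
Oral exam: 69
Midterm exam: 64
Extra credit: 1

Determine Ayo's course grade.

D

Problem sets: drop 50, 54 → average of remaining 4 = 258/4 = 64.5
Weighted total:
  Problem sets 64.5 × 0.27 = 17.415
  Fieldwork 48 × 0.11 = 5.28
  Peer review 31.5 × 0.12 = 3.78
  Oral exam 69 × 0.39 = 26.91
  Midterm exam 64 × 0.11 = 7.04
Sum = 60.425
Extra credit: 60.425 + 1 = 61.425
61.425 is ≥ 60 and < 70 → D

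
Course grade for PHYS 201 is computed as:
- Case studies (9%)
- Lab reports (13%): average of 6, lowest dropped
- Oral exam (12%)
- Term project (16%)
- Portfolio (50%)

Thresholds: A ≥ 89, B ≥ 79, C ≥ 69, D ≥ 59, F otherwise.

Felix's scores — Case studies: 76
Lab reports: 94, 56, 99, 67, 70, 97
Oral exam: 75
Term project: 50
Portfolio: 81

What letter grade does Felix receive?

C

Lab reports: drop 56 → average of remaining 5 = 427/5 = 85.4
Weighted total:
  Case studies 76 × 0.09 = 6.84
  Lab reports 85.4 × 0.13 = 11.102
  Oral exam 75 × 0.12 = 9
  Term project 50 × 0.16 = 8
  Portfolio 81 × 0.5 = 40.5
Sum = 75.442
75.442 is ≥ 69 and < 79 → C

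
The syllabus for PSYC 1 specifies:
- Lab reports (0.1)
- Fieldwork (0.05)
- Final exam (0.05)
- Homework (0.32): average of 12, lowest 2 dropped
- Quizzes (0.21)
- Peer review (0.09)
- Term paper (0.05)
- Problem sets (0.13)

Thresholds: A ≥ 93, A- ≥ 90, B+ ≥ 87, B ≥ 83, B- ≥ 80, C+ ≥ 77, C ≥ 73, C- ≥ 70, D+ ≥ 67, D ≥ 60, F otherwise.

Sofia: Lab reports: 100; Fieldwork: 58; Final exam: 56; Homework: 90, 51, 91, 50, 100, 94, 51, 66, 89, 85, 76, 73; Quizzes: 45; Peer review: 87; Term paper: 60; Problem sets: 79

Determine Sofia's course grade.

C-

Homework: drop 50, 51 → average of remaining 10 = 815/10 = 81.5
Weighted total:
  Lab reports 100 × 0.1 = 10
  Fieldwork 58 × 0.05 = 2.9
  Final exam 56 × 0.05 = 2.8
  Homework 81.5 × 0.32 = 26.08
  Quizzes 45 × 0.21 = 9.45
  Peer review 87 × 0.09 = 7.83
  Term paper 60 × 0.05 = 3
  Problem sets 79 × 0.13 = 10.27
Sum = 72.33
72.33 is ≥ 70 and < 73 → C-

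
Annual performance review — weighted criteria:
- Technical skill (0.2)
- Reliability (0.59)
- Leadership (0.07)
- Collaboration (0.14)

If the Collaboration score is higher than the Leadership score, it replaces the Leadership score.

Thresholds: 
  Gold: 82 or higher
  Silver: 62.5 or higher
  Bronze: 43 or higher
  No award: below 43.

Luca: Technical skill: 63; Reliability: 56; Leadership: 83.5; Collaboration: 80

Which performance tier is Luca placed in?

Silver

Collaboration (80) ≤ Leadership (83.5), so Leadership stays at 83.5.
Weighted total:
  Technical skill 63 × 0.2 = 12.6
  Reliability 56 × 0.59 = 33.04
  Leadership 83.5 × 0.07 = 5.845
  Collaboration 80 × 0.14 = 11.2
Sum = 62.685
62.685 is ≥ 62.5 and < 82 → Silver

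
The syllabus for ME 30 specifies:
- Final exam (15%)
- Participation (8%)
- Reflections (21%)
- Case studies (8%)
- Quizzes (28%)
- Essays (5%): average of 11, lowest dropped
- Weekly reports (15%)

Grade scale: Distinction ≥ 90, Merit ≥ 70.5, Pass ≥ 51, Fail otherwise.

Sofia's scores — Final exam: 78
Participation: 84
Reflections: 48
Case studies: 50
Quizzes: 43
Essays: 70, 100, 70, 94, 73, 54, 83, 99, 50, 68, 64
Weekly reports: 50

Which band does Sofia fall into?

Pass

Essays: drop 50 → average of remaining 10 = 775/10 = 77.5
Weighted total:
  Final exam 78 × 0.15 = 11.7
  Participation 84 × 0.08 = 6.72
  Reflections 48 × 0.21 = 10.08
  Case studies 50 × 0.08 = 4
  Quizzes 43 × 0.28 = 12.04
  Essays 77.5 × 0.05 = 3.875
  Weekly reports 50 × 0.15 = 7.5
Sum = 55.915
55.915 is ≥ 51 and < 70.5 → Pass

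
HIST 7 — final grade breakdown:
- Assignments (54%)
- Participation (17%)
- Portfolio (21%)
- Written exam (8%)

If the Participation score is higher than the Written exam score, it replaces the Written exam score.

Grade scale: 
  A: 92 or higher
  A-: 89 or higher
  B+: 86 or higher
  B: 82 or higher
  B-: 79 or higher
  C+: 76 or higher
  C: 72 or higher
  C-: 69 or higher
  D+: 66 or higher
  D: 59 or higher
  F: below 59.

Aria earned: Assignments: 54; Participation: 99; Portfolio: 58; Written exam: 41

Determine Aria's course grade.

D+

Participation (99) > Written exam (41), so Written exam counts as 99.
Weighted total:
  Assignments 54 × 0.54 = 29.16
  Participation 99 × 0.17 = 16.83
  Portfolio 58 × 0.21 = 12.18
  Written exam 99 × 0.08 = 7.92
Sum = 66.09
66.09 is ≥ 66 and < 69 → D+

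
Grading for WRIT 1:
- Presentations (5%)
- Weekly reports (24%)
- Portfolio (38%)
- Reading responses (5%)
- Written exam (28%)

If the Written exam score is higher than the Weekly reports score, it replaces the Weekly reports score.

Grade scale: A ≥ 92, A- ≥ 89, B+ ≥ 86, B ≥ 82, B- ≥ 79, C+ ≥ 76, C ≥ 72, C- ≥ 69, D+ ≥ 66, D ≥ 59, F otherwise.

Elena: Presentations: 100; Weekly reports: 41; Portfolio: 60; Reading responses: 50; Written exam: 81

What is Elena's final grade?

C

Written exam (81) > Weekly reports (41), so Weekly reports counts as 81.
Weighted total:
  Presentations 100 × 0.05 = 5
  Weekly reports 81 × 0.24 = 19.44
  Portfolio 60 × 0.38 = 22.8
  Reading responses 50 × 0.05 = 2.5
  Written exam 81 × 0.28 = 22.68
Sum = 72.42
72.42 is ≥ 72 and < 76 → C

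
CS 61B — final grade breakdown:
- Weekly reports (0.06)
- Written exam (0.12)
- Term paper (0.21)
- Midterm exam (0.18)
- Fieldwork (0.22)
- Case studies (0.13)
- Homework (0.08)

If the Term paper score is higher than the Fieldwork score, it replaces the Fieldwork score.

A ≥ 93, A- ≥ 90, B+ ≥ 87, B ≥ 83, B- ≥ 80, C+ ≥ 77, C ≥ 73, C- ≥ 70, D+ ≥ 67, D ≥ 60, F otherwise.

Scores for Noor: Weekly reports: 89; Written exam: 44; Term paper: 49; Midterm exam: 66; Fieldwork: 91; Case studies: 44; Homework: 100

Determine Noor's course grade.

D

Term paper (49) ≤ Fieldwork (91), so Fieldwork stays at 91.
Weighted total:
  Weekly reports 89 × 0.06 = 5.34
  Written exam 44 × 0.12 = 5.28
  Term paper 49 × 0.21 = 10.29
  Midterm exam 66 × 0.18 = 11.88
  Fieldwork 91 × 0.22 = 20.02
  Case studies 44 × 0.13 = 5.72
  Homework 100 × 0.08 = 8
Sum = 66.53
66.53 is ≥ 60 and < 67 → D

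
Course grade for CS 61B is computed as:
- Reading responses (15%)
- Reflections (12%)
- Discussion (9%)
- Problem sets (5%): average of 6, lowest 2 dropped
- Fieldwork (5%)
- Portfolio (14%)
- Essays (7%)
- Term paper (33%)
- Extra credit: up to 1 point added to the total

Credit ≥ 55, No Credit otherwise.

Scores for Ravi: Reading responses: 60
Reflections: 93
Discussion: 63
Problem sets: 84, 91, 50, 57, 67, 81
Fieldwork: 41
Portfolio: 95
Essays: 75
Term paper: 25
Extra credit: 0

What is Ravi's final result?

Problem sets: drop 50, 57 → average of remaining 4 = 323/4 = 80.75
Weighted total:
  Reading responses 60 × 0.15 = 9
  Reflections 93 × 0.12 = 11.16
  Discussion 63 × 0.09 = 5.67
  Problem sets 80.75 × 0.05 = 4.0375
  Fieldwork 41 × 0.05 = 2.05
  Portfolio 95 × 0.14 = 13.3
  Essays 75 × 0.07 = 5.25
  Term paper 25 × 0.33 = 8.25
Sum = 58.7175
Extra credit: 58.7175 + 0 = 58.7175
58.7175 ≥ 55 → Credit

Credit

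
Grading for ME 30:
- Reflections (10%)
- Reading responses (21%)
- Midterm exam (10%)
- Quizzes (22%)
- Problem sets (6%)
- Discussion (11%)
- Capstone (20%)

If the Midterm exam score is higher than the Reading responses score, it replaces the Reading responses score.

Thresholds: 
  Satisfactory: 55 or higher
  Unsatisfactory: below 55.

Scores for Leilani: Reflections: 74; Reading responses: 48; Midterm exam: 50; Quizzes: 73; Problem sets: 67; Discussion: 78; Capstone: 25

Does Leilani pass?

Satisfactory

Midterm exam (50) > Reading responses (48), so Reading responses counts as 50.
Weighted total:
  Reflections 74 × 0.1 = 7.4
  Reading responses 50 × 0.21 = 10.5
  Midterm exam 50 × 0.1 = 5
  Quizzes 73 × 0.22 = 16.06
  Problem sets 67 × 0.06 = 4.02
  Discussion 78 × 0.11 = 8.58
  Capstone 25 × 0.2 = 5
Sum = 56.56
56.56 ≥ 55 → Satisfactory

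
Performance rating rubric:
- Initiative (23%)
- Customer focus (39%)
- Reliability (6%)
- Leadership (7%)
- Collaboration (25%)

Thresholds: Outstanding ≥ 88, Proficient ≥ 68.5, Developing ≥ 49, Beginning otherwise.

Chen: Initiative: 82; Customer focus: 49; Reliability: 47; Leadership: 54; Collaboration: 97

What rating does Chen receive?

Weighted total:
  Initiative 82 × 0.23 = 18.86
  Customer focus 49 × 0.39 = 19.11
  Reliability 47 × 0.06 = 2.82
  Leadership 54 × 0.07 = 3.78
  Collaboration 97 × 0.25 = 24.25
Sum = 68.82
68.82 is ≥ 68.5 and < 88 → Proficient

Proficient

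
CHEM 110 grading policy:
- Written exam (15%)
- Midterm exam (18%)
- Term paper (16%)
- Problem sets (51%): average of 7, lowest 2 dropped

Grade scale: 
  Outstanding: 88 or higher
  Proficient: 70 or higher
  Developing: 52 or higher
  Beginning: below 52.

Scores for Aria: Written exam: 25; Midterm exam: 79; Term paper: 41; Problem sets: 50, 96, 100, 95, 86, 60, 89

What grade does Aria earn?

Proficient

Problem sets: drop 50, 60 → average of remaining 5 = 466/5 = 93.2
Weighted total:
  Written exam 25 × 0.15 = 3.75
  Midterm exam 79 × 0.18 = 14.22
  Term paper 41 × 0.16 = 6.56
  Problem sets 93.2 × 0.51 = 47.532
Sum = 72.062
72.062 is ≥ 70 and < 88 → Proficient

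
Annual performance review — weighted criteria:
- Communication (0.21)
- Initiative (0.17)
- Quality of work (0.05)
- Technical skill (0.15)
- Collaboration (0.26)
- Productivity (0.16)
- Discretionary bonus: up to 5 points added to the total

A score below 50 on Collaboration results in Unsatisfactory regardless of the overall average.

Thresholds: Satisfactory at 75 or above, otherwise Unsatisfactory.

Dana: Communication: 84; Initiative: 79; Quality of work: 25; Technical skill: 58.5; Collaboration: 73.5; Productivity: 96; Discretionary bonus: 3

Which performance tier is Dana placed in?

Collaboration score 73.5 ≥ 50: minimum met.
Weighted total:
  Communication 84 × 0.21 = 17.64
  Initiative 79 × 0.17 = 13.43
  Quality of work 25 × 0.05 = 1.25
  Technical skill 58.5 × 0.15 = 8.775
  Collaboration 73.5 × 0.26 = 19.11
  Productivity 96 × 0.16 = 15.36
Sum = 75.565
Discretionary bonus: 75.565 + 3 = 78.565
78.565 ≥ 75 → Satisfactory

Satisfactory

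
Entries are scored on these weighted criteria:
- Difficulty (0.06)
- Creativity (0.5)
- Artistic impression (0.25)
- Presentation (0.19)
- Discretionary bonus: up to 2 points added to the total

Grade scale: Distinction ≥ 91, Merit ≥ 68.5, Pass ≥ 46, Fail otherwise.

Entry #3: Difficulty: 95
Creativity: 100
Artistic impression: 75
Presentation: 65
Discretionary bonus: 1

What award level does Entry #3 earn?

Weighted total:
  Difficulty 95 × 0.06 = 5.7
  Creativity 100 × 0.5 = 50
  Artistic impression 75 × 0.25 = 18.75
  Presentation 65 × 0.19 = 12.35
Sum = 86.8
Discretionary bonus: 86.8 + 1 = 87.8
87.8 is ≥ 68.5 and < 91 → Merit

Merit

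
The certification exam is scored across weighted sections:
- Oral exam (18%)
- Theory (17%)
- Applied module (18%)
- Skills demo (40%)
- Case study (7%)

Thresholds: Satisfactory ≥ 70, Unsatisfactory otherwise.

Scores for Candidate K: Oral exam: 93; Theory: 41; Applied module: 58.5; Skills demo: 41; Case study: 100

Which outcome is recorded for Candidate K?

Unsatisfactory

Weighted total:
  Oral exam 93 × 0.18 = 16.74
  Theory 41 × 0.17 = 6.97
  Applied module 58.5 × 0.18 = 10.53
  Skills demo 41 × 0.4 = 16.4
  Case study 100 × 0.07 = 7
Sum = 57.64
57.64 < 70 → Unsatisfactory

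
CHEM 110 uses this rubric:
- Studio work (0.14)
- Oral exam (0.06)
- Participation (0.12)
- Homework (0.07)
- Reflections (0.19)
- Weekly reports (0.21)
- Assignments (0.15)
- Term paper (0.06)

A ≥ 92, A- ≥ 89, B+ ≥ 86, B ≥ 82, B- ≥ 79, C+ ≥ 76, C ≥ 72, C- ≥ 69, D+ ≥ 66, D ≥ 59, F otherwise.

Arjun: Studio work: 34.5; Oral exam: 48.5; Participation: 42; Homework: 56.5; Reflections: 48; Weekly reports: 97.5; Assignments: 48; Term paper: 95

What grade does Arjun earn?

Weighted total:
  Studio work 34.5 × 0.14 = 4.83
  Oral exam 48.5 × 0.06 = 2.91
  Participation 42 × 0.12 = 5.04
  Homework 56.5 × 0.07 = 3.955
  Reflections 48 × 0.19 = 9.12
  Weekly reports 97.5 × 0.21 = 20.475
  Assignments 48 × 0.15 = 7.2
  Term paper 95 × 0.06 = 5.7
Sum = 59.23
59.23 is ≥ 59 and < 66 → D

D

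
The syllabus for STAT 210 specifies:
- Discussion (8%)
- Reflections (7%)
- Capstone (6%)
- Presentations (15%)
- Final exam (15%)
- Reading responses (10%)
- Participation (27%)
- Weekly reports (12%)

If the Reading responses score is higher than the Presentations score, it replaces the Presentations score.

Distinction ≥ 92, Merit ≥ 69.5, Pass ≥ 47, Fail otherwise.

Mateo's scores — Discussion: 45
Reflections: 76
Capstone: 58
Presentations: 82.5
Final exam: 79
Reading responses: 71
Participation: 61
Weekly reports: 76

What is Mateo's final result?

Pass

Reading responses (71) ≤ Presentations (82.5), so Presentations stays at 82.5.
Weighted total:
  Discussion 45 × 0.08 = 3.6
  Reflections 76 × 0.07 = 5.32
  Capstone 58 × 0.06 = 3.48
  Presentations 82.5 × 0.15 = 12.375
  Final exam 79 × 0.15 = 11.85
  Reading responses 71 × 0.1 = 7.1
  Participation 61 × 0.27 = 16.47
  Weekly reports 76 × 0.12 = 9.12
Sum = 69.315
69.315 is ≥ 47 and < 69.5 → Pass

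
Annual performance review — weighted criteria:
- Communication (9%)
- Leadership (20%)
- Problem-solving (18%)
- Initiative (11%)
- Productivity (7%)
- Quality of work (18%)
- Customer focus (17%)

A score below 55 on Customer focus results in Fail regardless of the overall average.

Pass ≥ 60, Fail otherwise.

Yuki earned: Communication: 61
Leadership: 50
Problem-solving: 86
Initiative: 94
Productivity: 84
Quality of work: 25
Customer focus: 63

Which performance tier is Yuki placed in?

Customer focus score 63 ≥ 55: minimum met.
Weighted total:
  Communication 61 × 0.09 = 5.49
  Leadership 50 × 0.2 = 10
  Problem-solving 86 × 0.18 = 15.48
  Initiative 94 × 0.11 = 10.34
  Productivity 84 × 0.07 = 5.88
  Quality of work 25 × 0.18 = 4.5
  Customer focus 63 × 0.17 = 10.71
Sum = 62.4
62.4 ≥ 60 → Pass

Pass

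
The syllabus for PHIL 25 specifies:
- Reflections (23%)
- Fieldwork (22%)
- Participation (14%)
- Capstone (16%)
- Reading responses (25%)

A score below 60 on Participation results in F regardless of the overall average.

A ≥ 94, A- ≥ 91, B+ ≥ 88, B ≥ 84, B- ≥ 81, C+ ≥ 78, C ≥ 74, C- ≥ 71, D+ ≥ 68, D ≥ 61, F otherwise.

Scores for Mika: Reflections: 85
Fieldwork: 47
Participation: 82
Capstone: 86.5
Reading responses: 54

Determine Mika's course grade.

Participation score 82 ≥ 60: minimum met.
Weighted total:
  Reflections 85 × 0.23 = 19.55
  Fieldwork 47 × 0.22 = 10.34
  Participation 82 × 0.14 = 11.48
  Capstone 86.5 × 0.16 = 13.84
  Reading responses 54 × 0.25 = 13.5
Sum = 68.71
68.71 is ≥ 68 and < 71 → D+

D+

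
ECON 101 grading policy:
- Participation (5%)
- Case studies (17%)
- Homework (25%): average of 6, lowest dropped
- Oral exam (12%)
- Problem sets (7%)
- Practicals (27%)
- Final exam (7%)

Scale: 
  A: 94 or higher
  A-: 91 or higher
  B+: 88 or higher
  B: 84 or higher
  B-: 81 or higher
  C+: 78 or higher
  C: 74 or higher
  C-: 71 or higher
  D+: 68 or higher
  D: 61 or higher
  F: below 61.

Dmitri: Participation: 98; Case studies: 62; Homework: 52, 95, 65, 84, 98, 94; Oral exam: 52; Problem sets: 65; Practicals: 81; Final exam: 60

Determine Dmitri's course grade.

C

Homework: drop 52 → average of remaining 5 = 436/5 = 87.2
Weighted total:
  Participation 98 × 0.05 = 4.9
  Case studies 62 × 0.17 = 10.54
  Homework 87.2 × 0.25 = 21.8
  Oral exam 52 × 0.12 = 6.24
  Problem sets 65 × 0.07 = 4.55
  Practicals 81 × 0.27 = 21.87
  Final exam 60 × 0.07 = 4.2
Sum = 74.1
74.1 is ≥ 74 and < 78 → C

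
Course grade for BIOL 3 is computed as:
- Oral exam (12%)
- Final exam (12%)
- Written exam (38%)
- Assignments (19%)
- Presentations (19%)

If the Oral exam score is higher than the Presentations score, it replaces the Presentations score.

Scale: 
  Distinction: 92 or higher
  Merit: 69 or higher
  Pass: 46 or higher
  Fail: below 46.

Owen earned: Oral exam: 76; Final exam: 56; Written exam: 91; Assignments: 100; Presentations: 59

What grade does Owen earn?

Merit

Oral exam (76) > Presentations (59), so Presentations counts as 76.
Weighted total:
  Oral exam 76 × 0.12 = 9.12
  Final exam 56 × 0.12 = 6.72
  Written exam 91 × 0.38 = 34.58
  Assignments 100 × 0.19 = 19
  Presentations 76 × 0.19 = 14.44
Sum = 83.86
83.86 is ≥ 69 and < 92 → Merit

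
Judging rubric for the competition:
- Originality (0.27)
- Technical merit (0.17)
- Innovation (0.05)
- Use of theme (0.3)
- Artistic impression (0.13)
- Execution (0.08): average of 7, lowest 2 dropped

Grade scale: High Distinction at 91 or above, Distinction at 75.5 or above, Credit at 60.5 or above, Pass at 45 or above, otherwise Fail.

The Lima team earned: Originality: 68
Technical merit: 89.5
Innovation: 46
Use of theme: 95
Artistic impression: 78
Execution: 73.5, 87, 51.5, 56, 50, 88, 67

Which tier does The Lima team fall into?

Execution: drop 50, 51.5 → average of remaining 5 = 371.5/5 = 74.3
Weighted total:
  Originality 68 × 0.27 = 18.36
  Technical merit 89.5 × 0.17 = 15.215
  Innovation 46 × 0.05 = 2.3
  Use of theme 95 × 0.3 = 28.5
  Artistic impression 78 × 0.13 = 10.14
  Execution 74.3 × 0.08 = 5.944
Sum = 80.459
80.459 is ≥ 75.5 and < 91 → Distinction

Distinction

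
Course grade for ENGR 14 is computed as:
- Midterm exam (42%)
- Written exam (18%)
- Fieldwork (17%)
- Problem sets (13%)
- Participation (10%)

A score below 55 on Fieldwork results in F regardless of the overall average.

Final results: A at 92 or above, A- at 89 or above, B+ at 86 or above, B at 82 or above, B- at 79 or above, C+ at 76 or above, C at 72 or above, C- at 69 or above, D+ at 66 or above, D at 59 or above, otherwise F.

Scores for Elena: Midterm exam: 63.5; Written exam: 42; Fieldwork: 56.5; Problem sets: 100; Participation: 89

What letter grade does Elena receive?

D

Fieldwork score 56.5 ≥ 55: minimum met.
Weighted total:
  Midterm exam 63.5 × 0.42 = 26.67
  Written exam 42 × 0.18 = 7.56
  Fieldwork 56.5 × 0.17 = 9.605
  Problem sets 100 × 0.13 = 13
  Participation 89 × 0.1 = 8.9
Sum = 65.735
65.735 is ≥ 59 and < 66 → D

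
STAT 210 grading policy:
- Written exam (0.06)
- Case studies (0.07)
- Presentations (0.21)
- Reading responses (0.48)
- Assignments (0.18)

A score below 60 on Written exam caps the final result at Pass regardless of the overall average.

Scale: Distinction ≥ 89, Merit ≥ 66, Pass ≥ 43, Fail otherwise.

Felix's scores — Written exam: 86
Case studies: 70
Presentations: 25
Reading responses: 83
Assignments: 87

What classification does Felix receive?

Merit

Written exam score 86 ≥ 60: minimum met.
Weighted total:
  Written exam 86 × 0.06 = 5.16
  Case studies 70 × 0.07 = 4.9
  Presentations 25 × 0.21 = 5.25
  Reading responses 83 × 0.48 = 39.84
  Assignments 87 × 0.18 = 15.66
Sum = 70.81
70.81 is ≥ 66 and < 89 → Merit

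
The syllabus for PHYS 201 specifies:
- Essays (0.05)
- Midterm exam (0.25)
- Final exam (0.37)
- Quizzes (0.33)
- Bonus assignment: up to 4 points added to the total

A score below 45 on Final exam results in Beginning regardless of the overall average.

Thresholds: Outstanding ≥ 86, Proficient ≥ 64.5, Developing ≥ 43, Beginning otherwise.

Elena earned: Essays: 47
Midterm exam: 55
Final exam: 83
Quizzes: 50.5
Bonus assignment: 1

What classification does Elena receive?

Developing

Final exam score 83 ≥ 45: minimum met.
Weighted total:
  Essays 47 × 0.05 = 2.35
  Midterm exam 55 × 0.25 = 13.75
  Final exam 83 × 0.37 = 30.71
  Quizzes 50.5 × 0.33 = 16.665
Sum = 63.475
Bonus assignment: 63.475 + 1 = 64.475
64.475 is ≥ 43 and < 64.5 → Developing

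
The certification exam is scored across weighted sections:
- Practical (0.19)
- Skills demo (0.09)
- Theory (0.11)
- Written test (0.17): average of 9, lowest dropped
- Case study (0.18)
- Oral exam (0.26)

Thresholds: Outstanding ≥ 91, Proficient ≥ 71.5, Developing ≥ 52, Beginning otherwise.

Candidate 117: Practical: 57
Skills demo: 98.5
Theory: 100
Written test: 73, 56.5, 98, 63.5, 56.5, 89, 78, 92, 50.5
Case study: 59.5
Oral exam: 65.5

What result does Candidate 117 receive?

Developing

Written test: drop 50.5 → average of remaining 8 = 606.5/8 = 75.8125
Weighted total:
  Practical 57 × 0.19 = 10.83
  Skills demo 98.5 × 0.09 = 8.865
  Theory 100 × 0.11 = 11
  Written test 75.8125 × 0.17 = 12.888125
  Case study 59.5 × 0.18 = 10.71
  Oral exam 65.5 × 0.26 = 17.03
Sum = 71.323125
71.323125 is ≥ 52 and < 71.5 → Developing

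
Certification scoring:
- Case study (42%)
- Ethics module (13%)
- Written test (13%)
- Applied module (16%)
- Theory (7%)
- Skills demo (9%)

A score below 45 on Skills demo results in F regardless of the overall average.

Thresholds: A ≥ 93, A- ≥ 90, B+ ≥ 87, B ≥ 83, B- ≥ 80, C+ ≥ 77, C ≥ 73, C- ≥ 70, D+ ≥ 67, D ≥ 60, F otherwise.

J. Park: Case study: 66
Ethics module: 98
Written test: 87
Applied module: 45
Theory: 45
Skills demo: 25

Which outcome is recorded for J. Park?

Skills demo score 25 < 45: minimum not met.
Weighted total:
  Case study 66 × 0.42 = 27.72
  Ethics module 98 × 0.13 = 12.74
  Written test 87 × 0.13 = 11.31
  Applied module 45 × 0.16 = 7.2
  Theory 45 × 0.07 = 3.15
  Skills demo 25 × 0.09 = 2.25
Sum = 64.37
Because the Skills demo minimum was not met, the result is F.

F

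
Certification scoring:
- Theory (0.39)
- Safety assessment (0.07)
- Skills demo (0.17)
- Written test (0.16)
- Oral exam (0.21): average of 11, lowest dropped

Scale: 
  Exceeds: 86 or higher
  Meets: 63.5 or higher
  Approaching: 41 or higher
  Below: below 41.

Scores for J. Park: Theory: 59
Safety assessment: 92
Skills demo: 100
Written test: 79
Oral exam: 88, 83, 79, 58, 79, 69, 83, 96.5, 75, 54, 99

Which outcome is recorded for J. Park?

Meets

Oral exam: drop 54 → average of remaining 10 = 809.5/10 = 80.95
Weighted total:
  Theory 59 × 0.39 = 23.01
  Safety assessment 92 × 0.07 = 6.44
  Skills demo 100 × 0.17 = 17
  Written test 79 × 0.16 = 12.64
  Oral exam 80.95 × 0.21 = 16.9995
Sum = 76.0895
76.0895 is ≥ 63.5 and < 86 → Meets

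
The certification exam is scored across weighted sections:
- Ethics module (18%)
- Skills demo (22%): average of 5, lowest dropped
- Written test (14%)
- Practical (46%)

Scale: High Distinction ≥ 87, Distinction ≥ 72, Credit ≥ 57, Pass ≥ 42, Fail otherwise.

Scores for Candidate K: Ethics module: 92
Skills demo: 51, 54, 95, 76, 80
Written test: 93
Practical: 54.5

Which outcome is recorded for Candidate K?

Skills demo: drop 51 → average of remaining 4 = 305/4 = 76.25
Weighted total:
  Ethics module 92 × 0.18 = 16.56
  Skills demo 76.25 × 0.22 = 16.775
  Written test 93 × 0.14 = 13.02
  Practical 54.5 × 0.46 = 25.07
Sum = 71.425
71.425 is ≥ 57 and < 72 → Credit

Credit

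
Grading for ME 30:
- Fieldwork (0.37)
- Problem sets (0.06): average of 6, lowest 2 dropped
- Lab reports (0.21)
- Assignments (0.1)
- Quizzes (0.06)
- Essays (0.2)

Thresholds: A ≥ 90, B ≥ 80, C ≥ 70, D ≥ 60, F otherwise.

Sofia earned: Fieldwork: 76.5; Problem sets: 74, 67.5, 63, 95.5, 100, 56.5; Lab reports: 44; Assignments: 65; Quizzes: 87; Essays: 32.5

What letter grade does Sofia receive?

Problem sets: drop 56.5, 63 → average of remaining 4 = 337/4 = 84.25
Weighted total:
  Fieldwork 76.5 × 0.37 = 28.305
  Problem sets 84.25 × 0.06 = 5.055
  Lab reports 44 × 0.21 = 9.24
  Assignments 65 × 0.1 = 6.5
  Quizzes 87 × 0.06 = 5.22
  Essays 32.5 × 0.2 = 6.5
Sum = 60.82
60.82 is ≥ 60 and < 70 → D

D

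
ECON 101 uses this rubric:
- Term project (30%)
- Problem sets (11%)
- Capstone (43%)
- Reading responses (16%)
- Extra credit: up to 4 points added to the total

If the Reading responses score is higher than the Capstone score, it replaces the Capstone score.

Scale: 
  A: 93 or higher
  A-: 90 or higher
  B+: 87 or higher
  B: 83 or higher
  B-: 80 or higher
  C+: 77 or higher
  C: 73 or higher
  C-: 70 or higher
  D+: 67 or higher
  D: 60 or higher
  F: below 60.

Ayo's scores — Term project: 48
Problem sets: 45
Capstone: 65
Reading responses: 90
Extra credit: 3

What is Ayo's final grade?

Reading responses (90) > Capstone (65), so Capstone counts as 90.
Weighted total:
  Term project 48 × 0.3 = 14.4
  Problem sets 45 × 0.11 = 4.95
  Capstone 90 × 0.43 = 38.7
  Reading responses 90 × 0.16 = 14.4
Sum = 72.45
Extra credit: 72.45 + 3 = 75.45
75.45 is ≥ 73 and < 77 → C

C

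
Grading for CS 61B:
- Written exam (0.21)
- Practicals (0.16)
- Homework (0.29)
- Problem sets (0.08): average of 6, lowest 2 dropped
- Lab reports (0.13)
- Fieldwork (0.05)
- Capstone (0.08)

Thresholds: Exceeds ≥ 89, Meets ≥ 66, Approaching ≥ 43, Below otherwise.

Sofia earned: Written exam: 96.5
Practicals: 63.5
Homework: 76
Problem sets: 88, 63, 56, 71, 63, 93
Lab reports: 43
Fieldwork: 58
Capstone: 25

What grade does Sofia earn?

Meets

Problem sets: drop 56, 63 → average of remaining 4 = 315/4 = 78.75
Weighted total:
  Written exam 96.5 × 0.21 = 20.265
  Practicals 63.5 × 0.16 = 10.16
  Homework 76 × 0.29 = 22.04
  Problem sets 78.75 × 0.08 = 6.3
  Lab reports 43 × 0.13 = 5.59
  Fieldwork 58 × 0.05 = 2.9
  Capstone 25 × 0.08 = 2
Sum = 69.255
69.255 is ≥ 66 and < 89 → Meets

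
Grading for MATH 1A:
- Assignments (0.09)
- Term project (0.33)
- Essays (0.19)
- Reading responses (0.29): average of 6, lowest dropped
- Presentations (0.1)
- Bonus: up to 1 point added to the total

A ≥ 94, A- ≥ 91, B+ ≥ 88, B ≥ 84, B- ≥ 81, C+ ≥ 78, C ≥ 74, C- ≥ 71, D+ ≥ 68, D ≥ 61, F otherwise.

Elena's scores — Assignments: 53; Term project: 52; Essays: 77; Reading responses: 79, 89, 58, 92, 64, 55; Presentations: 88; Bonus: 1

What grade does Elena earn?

D+

Reading responses: drop 55 → average of remaining 5 = 382/5 = 76.4
Weighted total:
  Assignments 53 × 0.09 = 4.77
  Term project 52 × 0.33 = 17.16
  Essays 77 × 0.19 = 14.63
  Reading responses 76.4 × 0.29 = 22.156
  Presentations 88 × 0.1 = 8.8
Sum = 67.516
Bonus: 67.516 + 1 = 68.516
68.516 is ≥ 68 and < 71 → D+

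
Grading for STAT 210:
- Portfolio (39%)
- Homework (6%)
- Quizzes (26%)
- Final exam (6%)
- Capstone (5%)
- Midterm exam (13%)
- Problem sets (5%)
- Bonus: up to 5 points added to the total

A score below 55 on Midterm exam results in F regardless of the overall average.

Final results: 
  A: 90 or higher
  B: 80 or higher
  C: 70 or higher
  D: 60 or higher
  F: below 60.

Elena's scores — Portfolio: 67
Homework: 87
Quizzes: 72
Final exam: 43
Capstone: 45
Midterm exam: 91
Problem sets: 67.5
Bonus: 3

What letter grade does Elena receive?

Midterm exam score 91 ≥ 55: minimum met.
Weighted total:
  Portfolio 67 × 0.39 = 26.13
  Homework 87 × 0.06 = 5.22
  Quizzes 72 × 0.26 = 18.72
  Final exam 43 × 0.06 = 2.58
  Capstone 45 × 0.05 = 2.25
  Midterm exam 91 × 0.13 = 11.83
  Problem sets 67.5 × 0.05 = 3.375
Sum = 70.105
Bonus: 70.105 + 3 = 73.105
73.105 is ≥ 70 and < 80 → C

C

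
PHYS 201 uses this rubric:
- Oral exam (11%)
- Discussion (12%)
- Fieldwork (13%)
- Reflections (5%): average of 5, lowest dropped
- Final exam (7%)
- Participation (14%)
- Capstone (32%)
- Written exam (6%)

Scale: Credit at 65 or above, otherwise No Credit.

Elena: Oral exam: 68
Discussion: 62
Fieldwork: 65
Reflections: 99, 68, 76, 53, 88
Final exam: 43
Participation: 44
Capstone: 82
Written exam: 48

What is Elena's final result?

Credit

Reflections: drop 53 → average of remaining 4 = 331/4 = 82.75
Weighted total:
  Oral exam 68 × 0.11 = 7.48
  Discussion 62 × 0.12 = 7.44
  Fieldwork 65 × 0.13 = 8.45
  Reflections 82.75 × 0.05 = 4.1375
  Final exam 43 × 0.07 = 3.01
  Participation 44 × 0.14 = 6.16
  Capstone 82 × 0.32 = 26.24
  Written exam 48 × 0.06 = 2.88
Sum = 65.7975
65.7975 ≥ 65 → Credit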